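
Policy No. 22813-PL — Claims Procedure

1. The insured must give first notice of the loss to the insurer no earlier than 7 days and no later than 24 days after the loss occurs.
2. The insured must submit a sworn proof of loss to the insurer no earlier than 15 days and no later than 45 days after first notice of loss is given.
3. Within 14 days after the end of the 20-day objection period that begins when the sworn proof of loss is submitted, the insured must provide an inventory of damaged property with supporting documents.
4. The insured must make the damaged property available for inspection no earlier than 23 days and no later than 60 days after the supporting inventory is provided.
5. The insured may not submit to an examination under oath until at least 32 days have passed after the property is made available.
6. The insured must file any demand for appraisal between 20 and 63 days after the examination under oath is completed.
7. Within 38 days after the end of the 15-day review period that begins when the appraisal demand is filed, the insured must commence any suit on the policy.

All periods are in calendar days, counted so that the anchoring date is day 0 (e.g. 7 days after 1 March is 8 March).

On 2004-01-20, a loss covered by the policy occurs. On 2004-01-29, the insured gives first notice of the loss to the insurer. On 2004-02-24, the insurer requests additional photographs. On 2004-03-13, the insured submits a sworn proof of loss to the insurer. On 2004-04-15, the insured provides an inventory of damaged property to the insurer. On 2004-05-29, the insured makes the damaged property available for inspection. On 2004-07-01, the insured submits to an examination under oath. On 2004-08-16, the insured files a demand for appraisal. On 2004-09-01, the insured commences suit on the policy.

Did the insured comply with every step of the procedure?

Yes

(1) the permitted window runs from 2004-01-20 + 7 = 2004-01-27 to 2004-01-20 + 24 = 2004-02-13; 2004-01-29 falls inside that range.
(2) the permitted window runs from 2004-01-29 + 15 = 2004-02-13 to 2004-01-29 + 45 = 2004-03-14; done 2004-03-13 — within the window.
(3) due by 2004-04-02 + 14 days = 2004-04-16; done 2004-04-15 — timely.
(4) the permitted window runs from 2004-04-15 + 23 = 2004-05-08 to 2004-04-15 + 60 = 2004-06-14; done 2004-05-29 — within the window.
(5) permitted from 2004-05-29 + 32 days = 2004-06-30 onward; 2004-07-01 is on or after that date.
(6) the permitted window runs from 2004-07-01 + 20 = 2004-07-21 to 2004-07-01 + 63 = 2004-09-02; 2004-08-16 falls inside that range.
(7) due by 2004-08-31 + 38 days = 2004-10-08; completed 2004-09-01, before the deadline.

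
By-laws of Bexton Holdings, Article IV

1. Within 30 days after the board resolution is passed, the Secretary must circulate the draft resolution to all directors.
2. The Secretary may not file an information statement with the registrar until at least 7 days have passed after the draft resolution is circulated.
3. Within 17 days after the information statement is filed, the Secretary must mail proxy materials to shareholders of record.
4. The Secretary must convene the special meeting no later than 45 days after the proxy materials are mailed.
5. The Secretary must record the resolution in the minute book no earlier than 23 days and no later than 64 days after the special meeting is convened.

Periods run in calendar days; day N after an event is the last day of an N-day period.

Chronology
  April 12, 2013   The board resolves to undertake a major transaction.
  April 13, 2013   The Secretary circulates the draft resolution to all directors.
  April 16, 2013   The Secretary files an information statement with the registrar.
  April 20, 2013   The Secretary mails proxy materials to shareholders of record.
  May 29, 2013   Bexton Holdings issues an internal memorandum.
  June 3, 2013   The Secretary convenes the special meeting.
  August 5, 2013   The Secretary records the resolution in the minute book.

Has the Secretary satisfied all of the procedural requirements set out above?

No

Step 1: 30 days after April 12, 2013 (when the board resolution is passed) is May 12, 2013; April 13, 2013 is within that limit.
Step 2: the earliest permitted date is 7 days after April 13, 2013 (when the draft resolution is circulated), i.e. April 20, 2013; April 16, 2013 is 4 days before the earliest permitted date.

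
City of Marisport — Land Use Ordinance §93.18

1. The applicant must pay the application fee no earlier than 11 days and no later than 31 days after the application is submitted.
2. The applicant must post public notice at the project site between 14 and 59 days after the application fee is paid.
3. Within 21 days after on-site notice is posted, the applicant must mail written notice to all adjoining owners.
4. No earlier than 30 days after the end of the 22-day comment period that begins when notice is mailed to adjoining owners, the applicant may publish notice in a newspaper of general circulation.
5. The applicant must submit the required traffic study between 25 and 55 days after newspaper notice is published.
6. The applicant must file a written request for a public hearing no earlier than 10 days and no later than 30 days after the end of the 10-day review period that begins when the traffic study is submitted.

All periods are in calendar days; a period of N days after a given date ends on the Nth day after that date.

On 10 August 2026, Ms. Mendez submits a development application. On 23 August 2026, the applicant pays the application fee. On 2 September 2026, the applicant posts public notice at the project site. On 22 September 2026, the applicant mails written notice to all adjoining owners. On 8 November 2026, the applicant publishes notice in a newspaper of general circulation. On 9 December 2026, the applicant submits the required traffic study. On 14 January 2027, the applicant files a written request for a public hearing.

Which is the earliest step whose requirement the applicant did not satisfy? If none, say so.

Step 2

Step 1 — 11 and 31 days from 10 August 2026 (when the application is submitted) are 21 August 2026 and 10 September 2026 respectively; 23 August 2026 falls inside that range.
Step 2 — 14 and 59 days from 23 August 2026 (when the application fee is paid) are 6 September 2026 and 21 October 2026 respectively; 2 September 2026 is 4 days too early.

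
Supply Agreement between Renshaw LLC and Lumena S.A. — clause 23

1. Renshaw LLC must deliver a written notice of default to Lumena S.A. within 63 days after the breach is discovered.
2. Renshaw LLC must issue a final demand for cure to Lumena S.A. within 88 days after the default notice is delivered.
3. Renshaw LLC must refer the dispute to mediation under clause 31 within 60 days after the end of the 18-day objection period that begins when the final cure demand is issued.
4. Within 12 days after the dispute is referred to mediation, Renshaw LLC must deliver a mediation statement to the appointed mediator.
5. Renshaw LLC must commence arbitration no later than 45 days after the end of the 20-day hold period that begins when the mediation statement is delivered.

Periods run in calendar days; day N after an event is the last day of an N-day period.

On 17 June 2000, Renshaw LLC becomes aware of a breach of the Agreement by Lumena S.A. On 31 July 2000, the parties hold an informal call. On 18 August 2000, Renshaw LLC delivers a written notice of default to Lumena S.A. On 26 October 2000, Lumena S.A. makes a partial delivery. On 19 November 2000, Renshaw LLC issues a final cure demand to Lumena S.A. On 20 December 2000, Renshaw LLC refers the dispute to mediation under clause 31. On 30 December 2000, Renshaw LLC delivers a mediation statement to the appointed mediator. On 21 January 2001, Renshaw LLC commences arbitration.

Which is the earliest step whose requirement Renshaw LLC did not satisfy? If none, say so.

(1) due by 17 June 2000 + 63 days = 19 August 2000; 18 August 2000 is within that limit.
(2) due by 18 August 2000 + 88 days = 14 November 2000; 19 November 2000 misses that deadline by 5 days.
The analysis stops there.

Step 2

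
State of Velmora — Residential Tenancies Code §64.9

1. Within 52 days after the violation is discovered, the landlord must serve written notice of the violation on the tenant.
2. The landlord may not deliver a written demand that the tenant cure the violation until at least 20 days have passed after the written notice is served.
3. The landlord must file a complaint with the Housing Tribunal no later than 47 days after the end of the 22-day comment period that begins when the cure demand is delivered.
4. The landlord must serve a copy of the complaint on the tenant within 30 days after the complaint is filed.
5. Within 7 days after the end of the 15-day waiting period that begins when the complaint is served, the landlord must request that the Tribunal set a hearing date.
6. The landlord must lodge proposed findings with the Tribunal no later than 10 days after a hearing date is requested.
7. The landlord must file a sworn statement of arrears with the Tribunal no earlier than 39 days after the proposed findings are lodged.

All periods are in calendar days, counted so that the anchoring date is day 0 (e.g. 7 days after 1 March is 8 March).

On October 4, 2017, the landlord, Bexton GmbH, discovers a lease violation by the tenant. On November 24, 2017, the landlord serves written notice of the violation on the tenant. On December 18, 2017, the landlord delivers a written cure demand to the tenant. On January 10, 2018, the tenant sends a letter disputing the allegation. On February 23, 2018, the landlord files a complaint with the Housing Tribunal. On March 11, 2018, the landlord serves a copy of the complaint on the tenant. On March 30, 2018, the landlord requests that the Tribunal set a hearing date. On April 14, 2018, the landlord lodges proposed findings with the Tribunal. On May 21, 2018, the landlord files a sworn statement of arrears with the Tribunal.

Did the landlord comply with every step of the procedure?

Step 1 — counting 52 days from October 4, 2017 (when the violation is discovered) gives a deadline of November 25, 2017; completed November 24, 2017, before the deadline.
Step 2 — must wait 20 days from November 24, 2017 (when the written notice is served), so not before December 14, 2017; December 18, 2017 is on or after that date.
Step 3 — counting 47 days from January 9, 2018 (end of the 22-day comment period, which began when the cure demand is delivered on December 18, 2017) gives a deadline of February 25, 2018; February 23, 2018 is within that limit.
Step 4 — counting 30 days from February 23, 2018 (when the complaint is filed) gives a deadline of March 25, 2018; March 11, 2018 is within that limit.
Step 5 — counting 7 days from March 26, 2018 (end of the 15-day waiting period, which began when the complaint is served on March 11, 2018) gives a deadline of April 2, 2018; March 30, 2018 is within that limit.
Step 6 — counting 10 days from March 30, 2018 (when a hearing date is requested) gives a deadline of April 9, 2018; not done until April 14, 2018, 5 days after the deadline.

No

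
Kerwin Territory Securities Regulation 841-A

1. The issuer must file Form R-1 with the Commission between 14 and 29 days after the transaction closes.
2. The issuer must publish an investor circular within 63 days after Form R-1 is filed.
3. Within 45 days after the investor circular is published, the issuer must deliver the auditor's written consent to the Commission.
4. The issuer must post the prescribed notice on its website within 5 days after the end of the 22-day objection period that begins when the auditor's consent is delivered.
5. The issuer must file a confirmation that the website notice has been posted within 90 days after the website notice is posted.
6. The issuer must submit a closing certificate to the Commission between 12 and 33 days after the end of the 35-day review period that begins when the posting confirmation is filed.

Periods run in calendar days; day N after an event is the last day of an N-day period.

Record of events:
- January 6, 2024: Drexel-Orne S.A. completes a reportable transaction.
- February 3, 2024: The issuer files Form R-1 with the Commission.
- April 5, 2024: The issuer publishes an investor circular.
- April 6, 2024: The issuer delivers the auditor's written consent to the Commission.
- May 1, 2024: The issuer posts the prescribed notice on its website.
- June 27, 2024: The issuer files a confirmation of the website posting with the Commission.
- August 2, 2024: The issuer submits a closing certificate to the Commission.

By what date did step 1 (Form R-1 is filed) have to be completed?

Step 1 runs from January 6, 2024, when the transaction closes. The window is 14–29 days after January 6, 2024; it closes on February 4, 2024.

February 4, 2024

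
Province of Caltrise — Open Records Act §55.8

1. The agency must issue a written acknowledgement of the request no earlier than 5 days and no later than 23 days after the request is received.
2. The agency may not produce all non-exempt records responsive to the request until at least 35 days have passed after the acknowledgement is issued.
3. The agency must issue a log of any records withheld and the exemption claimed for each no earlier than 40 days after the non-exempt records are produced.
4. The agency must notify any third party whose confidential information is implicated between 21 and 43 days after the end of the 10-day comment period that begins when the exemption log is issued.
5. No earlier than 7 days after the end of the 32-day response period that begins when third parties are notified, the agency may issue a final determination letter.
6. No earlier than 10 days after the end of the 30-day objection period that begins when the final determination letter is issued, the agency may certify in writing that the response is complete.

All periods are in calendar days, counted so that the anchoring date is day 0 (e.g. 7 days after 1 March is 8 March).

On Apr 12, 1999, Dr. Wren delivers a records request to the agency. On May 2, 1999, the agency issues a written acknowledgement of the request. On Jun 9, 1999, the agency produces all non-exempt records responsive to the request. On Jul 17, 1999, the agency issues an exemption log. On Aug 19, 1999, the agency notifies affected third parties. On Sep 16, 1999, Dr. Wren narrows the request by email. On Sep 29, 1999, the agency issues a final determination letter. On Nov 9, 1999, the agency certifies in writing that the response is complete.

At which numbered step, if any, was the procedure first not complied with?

Step 1: the window is 5–23 days after Apr 12, 1999 (when the request is received), so Apr 17, 1999 through May 5, 1999; done May 2, 1999 — within the window.
Step 2: the earliest permitted date is 35 days after May 2, 1999 (when the acknowledgement is issued), i.e. Jun 6, 1999; Jun 9, 1999 is on or after that date.
Step 3: the earliest permitted date is 40 days after Jun 9, 1999 (when the non-exempt records are produced), i.e. Jul 19, 1999; done Jul 17, 1999 — 2 days too early.

Step 3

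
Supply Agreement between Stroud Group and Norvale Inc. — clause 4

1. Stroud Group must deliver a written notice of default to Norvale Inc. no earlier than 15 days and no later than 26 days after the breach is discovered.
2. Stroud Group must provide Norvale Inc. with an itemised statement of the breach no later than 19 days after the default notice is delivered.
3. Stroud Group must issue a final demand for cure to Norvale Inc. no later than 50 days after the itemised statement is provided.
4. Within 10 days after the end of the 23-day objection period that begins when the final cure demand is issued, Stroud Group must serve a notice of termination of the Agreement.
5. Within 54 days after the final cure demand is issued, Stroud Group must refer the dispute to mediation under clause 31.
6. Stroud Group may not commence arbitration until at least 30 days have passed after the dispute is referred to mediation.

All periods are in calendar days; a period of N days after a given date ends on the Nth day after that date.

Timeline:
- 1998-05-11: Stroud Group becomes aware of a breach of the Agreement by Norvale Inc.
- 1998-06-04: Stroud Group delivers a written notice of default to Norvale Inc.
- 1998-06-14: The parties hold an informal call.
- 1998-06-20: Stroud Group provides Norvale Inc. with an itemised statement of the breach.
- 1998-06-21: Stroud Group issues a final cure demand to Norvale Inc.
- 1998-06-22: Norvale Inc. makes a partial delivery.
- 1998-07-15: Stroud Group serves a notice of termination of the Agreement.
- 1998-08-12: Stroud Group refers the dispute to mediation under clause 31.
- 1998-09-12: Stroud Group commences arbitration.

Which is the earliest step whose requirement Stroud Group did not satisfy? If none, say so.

(1) the permitted window runs from 1998-05-11 + 15 = 1998-05-26 to 1998-05-11 + 26 = 1998-06-06; done 1998-06-04, which is between those dates.
(2) due by 1998-06-04 + 19 days = 1998-06-23; done 1998-06-20 — timely.
(3) due by 1998-06-20 + 50 days = 1998-08-09; completed 1998-06-21, before the deadline.
(4) due by 1998-07-14 + 10 days = 1998-07-24; completed 1998-07-15, before the deadline.
(5) due by 1998-06-21 + 54 days = 1998-08-14; done 1998-08-12 — timely.
(6) permitted from 1998-08-12 + 30 days = 1998-09-11 onward; 1998-09-12 is on or after that date.

None — every step was satisfied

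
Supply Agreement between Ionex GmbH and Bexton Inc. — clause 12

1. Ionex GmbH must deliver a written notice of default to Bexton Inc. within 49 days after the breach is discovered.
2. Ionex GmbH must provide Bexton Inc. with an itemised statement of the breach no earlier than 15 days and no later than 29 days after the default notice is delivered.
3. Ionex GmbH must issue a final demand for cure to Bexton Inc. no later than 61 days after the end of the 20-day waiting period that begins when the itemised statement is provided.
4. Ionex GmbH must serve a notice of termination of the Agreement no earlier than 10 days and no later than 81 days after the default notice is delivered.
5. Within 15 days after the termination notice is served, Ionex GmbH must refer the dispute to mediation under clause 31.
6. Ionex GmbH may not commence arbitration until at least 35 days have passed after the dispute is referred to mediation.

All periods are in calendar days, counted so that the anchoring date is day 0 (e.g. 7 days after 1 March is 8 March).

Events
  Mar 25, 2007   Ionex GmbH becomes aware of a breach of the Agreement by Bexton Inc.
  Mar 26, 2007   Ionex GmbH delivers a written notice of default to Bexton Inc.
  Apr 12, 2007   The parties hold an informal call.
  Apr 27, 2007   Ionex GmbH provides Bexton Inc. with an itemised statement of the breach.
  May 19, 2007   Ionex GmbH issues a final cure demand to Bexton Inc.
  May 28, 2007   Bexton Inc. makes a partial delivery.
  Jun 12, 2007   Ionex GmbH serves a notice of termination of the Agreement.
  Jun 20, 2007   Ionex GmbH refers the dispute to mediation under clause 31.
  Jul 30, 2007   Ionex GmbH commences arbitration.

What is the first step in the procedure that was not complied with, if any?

Step 2

Step 1 — counting 49 days from Mar 25, 2007 (when the breach is discovered) gives a deadline of May 13, 2007; completed Mar 26, 2007, before the deadline.
Step 2 — 15 and 29 days from Mar 26, 2007 (when the default notice is delivered) are Apr 10, 2007 and Apr 24, 2007 respectively; done Apr 27, 2007 — 3 days after the window closed.
The analysis stops there.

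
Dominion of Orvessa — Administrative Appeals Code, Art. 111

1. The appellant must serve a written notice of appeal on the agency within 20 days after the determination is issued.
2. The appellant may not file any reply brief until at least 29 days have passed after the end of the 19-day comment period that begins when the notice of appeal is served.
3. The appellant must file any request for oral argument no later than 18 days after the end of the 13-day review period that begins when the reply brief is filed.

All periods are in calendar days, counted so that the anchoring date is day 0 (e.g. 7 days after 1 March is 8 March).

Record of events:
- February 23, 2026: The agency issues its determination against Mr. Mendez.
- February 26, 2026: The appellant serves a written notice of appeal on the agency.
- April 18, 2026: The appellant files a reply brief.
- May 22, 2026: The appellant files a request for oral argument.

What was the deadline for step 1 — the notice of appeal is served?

March 15, 2026

Step 1 runs from February 23, 2026, when the determination is issued. 20 days after February 23, 2026 is March 15, 2026.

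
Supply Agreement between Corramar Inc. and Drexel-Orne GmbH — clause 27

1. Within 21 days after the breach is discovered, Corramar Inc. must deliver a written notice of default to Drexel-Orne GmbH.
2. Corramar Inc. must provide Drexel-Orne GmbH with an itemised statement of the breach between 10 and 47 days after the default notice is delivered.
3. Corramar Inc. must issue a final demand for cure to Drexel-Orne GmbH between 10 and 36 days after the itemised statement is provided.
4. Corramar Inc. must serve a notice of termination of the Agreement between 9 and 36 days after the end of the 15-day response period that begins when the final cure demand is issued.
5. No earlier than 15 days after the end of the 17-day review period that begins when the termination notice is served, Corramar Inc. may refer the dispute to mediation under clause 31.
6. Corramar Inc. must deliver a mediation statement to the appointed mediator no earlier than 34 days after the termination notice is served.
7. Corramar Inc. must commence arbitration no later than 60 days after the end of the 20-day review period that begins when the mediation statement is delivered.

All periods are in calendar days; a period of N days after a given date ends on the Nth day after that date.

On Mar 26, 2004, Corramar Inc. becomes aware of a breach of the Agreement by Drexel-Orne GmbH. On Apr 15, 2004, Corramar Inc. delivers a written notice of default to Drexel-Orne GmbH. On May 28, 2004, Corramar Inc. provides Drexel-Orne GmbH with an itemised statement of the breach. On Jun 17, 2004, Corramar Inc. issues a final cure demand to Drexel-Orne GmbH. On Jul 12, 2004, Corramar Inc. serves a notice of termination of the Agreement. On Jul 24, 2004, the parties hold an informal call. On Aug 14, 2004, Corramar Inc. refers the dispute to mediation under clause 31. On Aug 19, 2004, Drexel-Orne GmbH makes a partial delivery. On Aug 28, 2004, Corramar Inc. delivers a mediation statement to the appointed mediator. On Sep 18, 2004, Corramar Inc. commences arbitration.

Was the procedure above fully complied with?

Yes

Step 1 — counting 21 days from Mar 26, 2004 (when the breach is discovered) gives a deadline of Apr 16, 2004; done Apr 15, 2004 — timely.
Step 2 — 10 and 47 days from Apr 15, 2004 (when the default notice is delivered) are Apr 25, 2004 and Jun 1, 2004 respectively; done May 28, 2004, which is between those dates.
Step 3 — 10 and 36 days from May 28, 2004 (when the itemised statement is provided) are Jun 7, 2004 and Jul 3, 2004 respectively; done Jun 17, 2004 — within the window.
Step 4 — 9 and 36 days from Jul 2, 2004 (end of the 15-day response period, which began when the final cure demand is issued on Jun 17, 2004) are Jul 11, 2004 and Aug 7, 2004 respectively; Jul 12, 2004 falls inside that range.
Step 5 — must wait 15 days from Jul 29, 2004 (end of the 17-day review period, which began when the termination notice is served on Jul 12, 2004), so not before Aug 13, 2004; done Aug 14, 2004 — permitted.
Step 6 — must wait 34 days from Jul 12, 2004 (when the termination notice is served), so not before Aug 15, 2004; done Aug 28, 2004, after the minimum wait.
Step 7 — counting 60 days from Sep 17, 2004 (end of the 20-day review period, which began when the mediation statement is delivered on Aug 28, 2004) gives a deadline of Nov 16, 2004; completed Sep 18, 2004, before the deadline.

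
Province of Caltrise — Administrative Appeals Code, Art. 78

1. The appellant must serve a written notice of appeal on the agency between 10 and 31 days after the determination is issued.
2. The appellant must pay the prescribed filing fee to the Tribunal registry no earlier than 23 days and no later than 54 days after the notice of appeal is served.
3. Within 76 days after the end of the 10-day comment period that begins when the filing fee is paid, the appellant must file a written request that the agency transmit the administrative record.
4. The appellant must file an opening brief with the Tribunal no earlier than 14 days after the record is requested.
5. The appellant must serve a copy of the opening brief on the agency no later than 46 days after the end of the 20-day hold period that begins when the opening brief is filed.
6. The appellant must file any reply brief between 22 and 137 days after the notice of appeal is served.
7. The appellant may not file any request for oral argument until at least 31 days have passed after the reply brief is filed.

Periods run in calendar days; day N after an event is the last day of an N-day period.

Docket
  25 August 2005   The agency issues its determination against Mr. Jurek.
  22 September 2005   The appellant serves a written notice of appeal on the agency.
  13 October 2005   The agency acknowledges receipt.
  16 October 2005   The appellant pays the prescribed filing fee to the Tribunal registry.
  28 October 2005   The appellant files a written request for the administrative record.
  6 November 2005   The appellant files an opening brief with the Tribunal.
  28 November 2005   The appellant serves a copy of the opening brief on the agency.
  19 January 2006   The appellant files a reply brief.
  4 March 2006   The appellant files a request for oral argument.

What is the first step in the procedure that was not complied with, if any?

Step 1 — 10 and 31 days from 25 August 2005 (when the determination is issued) are 4 September 2005 and 25 September 2005 respectively; done 22 September 2005, which is between those dates.
Step 2 — 23 and 54 days from 22 September 2005 (when the notice of appeal is served) are 15 October 2005 and 15 November 2005 respectively; done 16 October 2005 — within the window.
Step 3 — counting 76 days from 26 October 2005 (end of the 10-day comment period, which began when the filing fee is paid on 16 October 2005) gives a deadline of 10 January 2006; 28 October 2005 is within that limit.
Step 4 — must wait 14 days from 28 October 2005 (when the record is requested), so not before 11 November 2005; acted on 6 November 2005, 5 days prematurely.
The analysis stops there.

Step 4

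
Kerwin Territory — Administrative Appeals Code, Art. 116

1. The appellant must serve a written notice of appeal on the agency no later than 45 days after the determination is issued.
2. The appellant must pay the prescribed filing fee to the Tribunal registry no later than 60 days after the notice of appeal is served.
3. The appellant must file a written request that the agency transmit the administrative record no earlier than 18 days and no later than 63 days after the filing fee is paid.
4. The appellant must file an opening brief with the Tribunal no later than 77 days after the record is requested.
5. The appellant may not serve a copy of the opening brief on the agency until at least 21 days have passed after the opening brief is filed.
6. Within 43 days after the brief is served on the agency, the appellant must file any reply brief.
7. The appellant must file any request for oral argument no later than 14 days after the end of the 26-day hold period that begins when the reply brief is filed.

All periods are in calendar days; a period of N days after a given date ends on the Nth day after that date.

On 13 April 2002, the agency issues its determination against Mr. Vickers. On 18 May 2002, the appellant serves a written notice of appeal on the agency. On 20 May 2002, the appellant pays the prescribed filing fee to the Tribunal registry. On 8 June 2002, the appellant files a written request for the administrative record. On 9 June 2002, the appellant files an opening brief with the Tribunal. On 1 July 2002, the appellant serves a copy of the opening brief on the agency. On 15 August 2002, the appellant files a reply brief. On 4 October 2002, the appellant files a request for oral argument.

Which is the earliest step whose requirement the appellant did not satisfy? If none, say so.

Step 6

(1) due by 13 April 2002 + 45 days = 28 May 2002; 18 May 2002 is within that limit.
(2) due by 18 May 2002 + 60 days = 17 July 2002; done 20 May 2002 — timely.
(3) the permitted window runs from 20 May 2002 + 18 = 7 June 2002 to 20 May 2002 + 63 = 22 July 2002; 8 June 2002 falls inside that range.
(4) due by 8 June 2002 + 77 days = 24 August 2002; done 9 June 2002 — timely.
(5) permitted from 9 June 2002 + 21 days = 30 June 2002 onward; 1 July 2002 is on or after that date.
(6) due by 1 July 2002 + 43 days = 13 August 2002; done 15 August 2002 — 2 days late.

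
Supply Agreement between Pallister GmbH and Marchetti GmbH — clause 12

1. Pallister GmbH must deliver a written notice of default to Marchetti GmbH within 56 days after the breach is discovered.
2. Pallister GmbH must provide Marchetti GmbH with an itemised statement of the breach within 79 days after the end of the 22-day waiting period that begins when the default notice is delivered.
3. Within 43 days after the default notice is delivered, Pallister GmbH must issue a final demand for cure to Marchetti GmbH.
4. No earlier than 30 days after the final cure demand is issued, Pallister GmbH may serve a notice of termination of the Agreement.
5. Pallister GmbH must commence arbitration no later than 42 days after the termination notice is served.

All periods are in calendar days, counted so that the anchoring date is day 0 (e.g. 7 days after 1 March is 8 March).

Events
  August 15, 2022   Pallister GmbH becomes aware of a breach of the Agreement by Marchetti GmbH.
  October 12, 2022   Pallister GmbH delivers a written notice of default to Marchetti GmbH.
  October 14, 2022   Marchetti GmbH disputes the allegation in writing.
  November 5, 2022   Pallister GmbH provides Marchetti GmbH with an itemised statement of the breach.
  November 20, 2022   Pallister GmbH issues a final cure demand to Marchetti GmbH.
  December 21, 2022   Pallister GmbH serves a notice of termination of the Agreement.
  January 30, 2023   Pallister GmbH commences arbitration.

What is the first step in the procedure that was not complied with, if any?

Step 1: 56 days after August 15, 2022 (when the breach is discovered) is October 10, 2022; October 12, 2022 misses that deadline by 2 days.

Step 1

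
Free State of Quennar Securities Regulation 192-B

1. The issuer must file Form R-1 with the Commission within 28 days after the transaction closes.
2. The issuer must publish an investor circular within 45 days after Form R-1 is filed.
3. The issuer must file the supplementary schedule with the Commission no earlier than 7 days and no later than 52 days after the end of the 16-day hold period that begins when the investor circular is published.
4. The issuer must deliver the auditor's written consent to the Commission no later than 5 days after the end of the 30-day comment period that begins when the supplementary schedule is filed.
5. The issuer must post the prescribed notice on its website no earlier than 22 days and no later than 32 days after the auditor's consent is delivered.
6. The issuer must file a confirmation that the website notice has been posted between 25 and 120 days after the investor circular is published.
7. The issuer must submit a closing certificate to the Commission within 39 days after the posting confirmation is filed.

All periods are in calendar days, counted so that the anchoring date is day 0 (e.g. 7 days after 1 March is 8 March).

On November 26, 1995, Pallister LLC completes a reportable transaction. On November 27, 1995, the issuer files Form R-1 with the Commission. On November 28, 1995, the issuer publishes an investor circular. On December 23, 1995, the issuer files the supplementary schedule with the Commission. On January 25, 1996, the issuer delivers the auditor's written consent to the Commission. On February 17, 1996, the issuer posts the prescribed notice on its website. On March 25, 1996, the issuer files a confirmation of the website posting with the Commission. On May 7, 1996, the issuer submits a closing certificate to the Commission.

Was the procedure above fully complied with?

No

Step 1: 28 days after November 26, 1995 (when the transaction closes) is December 24, 1995; completed November 27, 1995, before the deadline.
Step 2: 45 days after November 27, 1995 (when Form R-1 is filed) is January 11, 1996; completed November 28, 1995, before the deadline.
Step 3: the window is 7–52 days after December 14, 1995 (end of the 16-day hold period, which began when the investor circular is published on November 28, 1995), so December 21, 1995 through February 4, 1996; done December 23, 1995 — within the window.
Step 4: 5 days after January 22, 1996 (end of the 30-day comment period, which began when the supplementary schedule is filed on December 23, 1995) is January 27, 1996; done January 25, 1996 — timely.
Step 5: the window is 22–32 days after January 25, 1996 (when the auditor's consent is delivered), so February 16, 1996 through February 26, 1996; done February 17, 1996, which is between those dates.
Step 6: the window is 25–120 days after November 28, 1995 (when the investor circular is published), so December 23, 1995 through March 27, 1996; March 25, 1996 falls inside that range.
Step 7: 39 days after March 25, 1996 (when the posting confirmation is filed) is May 3, 1996; May 7, 1996 misses that deadline by 4 days.
The analysis stops there.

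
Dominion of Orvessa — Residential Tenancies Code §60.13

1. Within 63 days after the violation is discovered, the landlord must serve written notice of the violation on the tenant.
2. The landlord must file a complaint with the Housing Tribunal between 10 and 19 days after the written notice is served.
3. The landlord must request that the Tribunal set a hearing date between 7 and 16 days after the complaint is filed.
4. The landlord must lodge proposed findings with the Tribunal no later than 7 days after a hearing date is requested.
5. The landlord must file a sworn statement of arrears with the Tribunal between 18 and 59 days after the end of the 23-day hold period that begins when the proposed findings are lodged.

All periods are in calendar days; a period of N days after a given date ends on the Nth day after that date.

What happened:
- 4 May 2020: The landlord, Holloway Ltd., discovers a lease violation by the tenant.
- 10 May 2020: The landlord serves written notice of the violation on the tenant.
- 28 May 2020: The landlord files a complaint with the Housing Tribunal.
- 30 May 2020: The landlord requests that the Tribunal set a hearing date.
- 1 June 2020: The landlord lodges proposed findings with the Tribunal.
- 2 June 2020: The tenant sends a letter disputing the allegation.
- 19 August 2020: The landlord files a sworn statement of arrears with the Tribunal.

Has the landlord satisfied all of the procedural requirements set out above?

No

(1) due by 4 May 2020 + 63 days = 6 July 2020; done 10 May 2020 — timely.
(2) the permitted window runs from 10 May 2020 + 10 = 20 May 2020 to 10 May 2020 + 19 = 29 May 2020; done 28 May 2020, which is between those dates.
(3) the permitted window runs from 28 May 2020 + 7 = 4 June 2020 to 28 May 2020 + 16 = 13 June 2020; 30 May 2020 is 5 days too early.
The procedure was therefore not followed at step 3.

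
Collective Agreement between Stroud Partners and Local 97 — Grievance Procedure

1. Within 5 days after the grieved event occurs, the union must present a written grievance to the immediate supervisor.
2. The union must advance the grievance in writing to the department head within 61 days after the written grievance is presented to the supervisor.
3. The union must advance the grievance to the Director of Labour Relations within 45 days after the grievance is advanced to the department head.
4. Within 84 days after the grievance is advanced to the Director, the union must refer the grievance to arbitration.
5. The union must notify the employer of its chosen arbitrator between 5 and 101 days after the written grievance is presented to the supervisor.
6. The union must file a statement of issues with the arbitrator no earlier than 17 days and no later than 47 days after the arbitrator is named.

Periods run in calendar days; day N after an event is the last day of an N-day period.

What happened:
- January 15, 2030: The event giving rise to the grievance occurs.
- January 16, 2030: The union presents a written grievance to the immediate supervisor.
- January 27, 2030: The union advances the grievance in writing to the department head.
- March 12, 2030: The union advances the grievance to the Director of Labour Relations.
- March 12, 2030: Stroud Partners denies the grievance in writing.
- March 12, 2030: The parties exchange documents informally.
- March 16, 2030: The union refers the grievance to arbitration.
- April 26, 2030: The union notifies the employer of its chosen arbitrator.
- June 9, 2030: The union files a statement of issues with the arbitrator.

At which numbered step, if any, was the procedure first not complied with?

None — every step was satisfied

(1) due by January 15, 2030 + 5 days = January 20, 2030; January 16, 2030 is within that limit.
(2) due by January 16, 2030 + 61 days = March 18, 2030; done January 27, 2030 — timely.
(3) due by January 27, 2030 + 45 days = March 13, 2030; done March 12, 2030 — timely.
(4) due by March 12, 2030 + 84 days = June 4, 2030; completed March 16, 2030, before the deadline.
(5) the permitted window runs from January 16, 2030 + 5 = January 21, 2030 to January 16, 2030 + 101 = April 27, 2030; done April 26, 2030, which is between those dates.
(6) the permitted window runs from April 26, 2030 + 17 = May 13, 2030 to April 26, 2030 + 47 = June 12, 2030; June 9, 2030 falls inside that range.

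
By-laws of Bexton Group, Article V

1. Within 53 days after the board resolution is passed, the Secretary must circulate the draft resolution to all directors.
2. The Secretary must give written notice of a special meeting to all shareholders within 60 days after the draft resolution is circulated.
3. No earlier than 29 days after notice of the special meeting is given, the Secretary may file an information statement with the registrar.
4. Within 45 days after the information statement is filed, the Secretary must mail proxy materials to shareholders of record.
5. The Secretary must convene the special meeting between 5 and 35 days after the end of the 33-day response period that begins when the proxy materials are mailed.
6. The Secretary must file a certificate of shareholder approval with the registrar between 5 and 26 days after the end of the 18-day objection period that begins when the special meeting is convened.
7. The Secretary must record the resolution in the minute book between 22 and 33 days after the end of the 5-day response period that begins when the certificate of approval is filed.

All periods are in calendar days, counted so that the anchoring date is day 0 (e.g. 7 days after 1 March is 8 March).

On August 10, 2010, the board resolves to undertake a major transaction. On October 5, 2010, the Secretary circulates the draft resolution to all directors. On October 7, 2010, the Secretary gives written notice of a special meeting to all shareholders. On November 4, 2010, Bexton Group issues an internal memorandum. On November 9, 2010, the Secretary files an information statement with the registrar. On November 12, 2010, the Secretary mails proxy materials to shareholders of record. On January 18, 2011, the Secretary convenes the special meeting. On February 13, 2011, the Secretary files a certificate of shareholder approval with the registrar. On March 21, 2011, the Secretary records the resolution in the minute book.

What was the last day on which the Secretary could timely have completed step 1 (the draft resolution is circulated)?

Step 1 runs from August 10, 2010, when the board resolution is passed. 53 days after August 10, 2010 is October 2, 2010.

October 2, 2010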